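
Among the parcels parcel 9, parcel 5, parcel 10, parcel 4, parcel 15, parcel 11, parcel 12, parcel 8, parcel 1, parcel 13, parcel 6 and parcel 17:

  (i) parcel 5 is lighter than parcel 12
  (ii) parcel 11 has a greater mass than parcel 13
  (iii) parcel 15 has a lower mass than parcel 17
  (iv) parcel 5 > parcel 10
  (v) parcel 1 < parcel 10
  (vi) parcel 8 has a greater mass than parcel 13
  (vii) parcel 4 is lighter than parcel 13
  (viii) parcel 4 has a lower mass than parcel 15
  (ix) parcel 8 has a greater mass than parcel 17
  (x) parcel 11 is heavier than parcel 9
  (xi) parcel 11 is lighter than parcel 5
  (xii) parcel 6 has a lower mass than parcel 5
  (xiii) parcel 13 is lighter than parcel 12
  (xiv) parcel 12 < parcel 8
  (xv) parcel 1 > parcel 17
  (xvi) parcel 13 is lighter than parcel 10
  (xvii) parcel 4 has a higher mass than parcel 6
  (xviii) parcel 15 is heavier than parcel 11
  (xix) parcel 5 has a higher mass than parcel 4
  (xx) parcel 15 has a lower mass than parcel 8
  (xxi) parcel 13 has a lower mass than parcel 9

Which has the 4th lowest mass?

Chaining the given pairs: parcel 6 < parcel 4 < parcel 13 < parcel 9 < parcel 11 < parcel 15 < parcel 17 < parcel 1 < parcel 10 < parcel 5 < parcel 12 < parcel 8.
The 4th smallest is parcel 9.

parcel 9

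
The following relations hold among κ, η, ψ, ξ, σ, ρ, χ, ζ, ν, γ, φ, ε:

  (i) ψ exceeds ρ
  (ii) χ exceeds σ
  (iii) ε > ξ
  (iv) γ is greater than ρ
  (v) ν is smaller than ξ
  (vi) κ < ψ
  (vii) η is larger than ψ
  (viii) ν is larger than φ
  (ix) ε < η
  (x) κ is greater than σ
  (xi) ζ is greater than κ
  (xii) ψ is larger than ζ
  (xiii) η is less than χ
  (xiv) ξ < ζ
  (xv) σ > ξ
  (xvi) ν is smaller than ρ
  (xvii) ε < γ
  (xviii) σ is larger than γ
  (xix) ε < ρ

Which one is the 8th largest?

ρ

Chaining the given pairs: φ < ν < ξ < ε < ρ < γ < σ < κ < ζ < ψ < η < χ.
The 8th largest is ρ.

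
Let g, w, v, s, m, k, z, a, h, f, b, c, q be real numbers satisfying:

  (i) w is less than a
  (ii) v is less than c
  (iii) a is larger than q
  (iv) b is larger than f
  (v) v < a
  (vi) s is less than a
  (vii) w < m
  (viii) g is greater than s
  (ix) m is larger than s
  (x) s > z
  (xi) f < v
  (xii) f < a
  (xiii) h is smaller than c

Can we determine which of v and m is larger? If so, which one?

undetermined

Following every chain through v: above v we get a, c; below v we get f.
m is not reached, and no chain runs the other way from m to v.
So the given relations leave the order of v and m undetermined.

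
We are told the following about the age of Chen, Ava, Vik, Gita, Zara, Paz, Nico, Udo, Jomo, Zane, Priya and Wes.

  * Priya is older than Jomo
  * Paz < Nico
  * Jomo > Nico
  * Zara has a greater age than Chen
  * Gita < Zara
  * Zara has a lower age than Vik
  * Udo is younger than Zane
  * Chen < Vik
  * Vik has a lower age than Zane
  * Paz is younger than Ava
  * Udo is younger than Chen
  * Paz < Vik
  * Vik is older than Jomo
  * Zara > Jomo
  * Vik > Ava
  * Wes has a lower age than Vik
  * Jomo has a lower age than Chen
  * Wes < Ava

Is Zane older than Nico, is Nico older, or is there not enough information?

Zane

Nico < Jomo and Jomo < Chen give Nico < Chen.
Then Chen < Vik extends the chain to Vik.
Then Vik < Zane extends the chain to Zane.
So Zane is older.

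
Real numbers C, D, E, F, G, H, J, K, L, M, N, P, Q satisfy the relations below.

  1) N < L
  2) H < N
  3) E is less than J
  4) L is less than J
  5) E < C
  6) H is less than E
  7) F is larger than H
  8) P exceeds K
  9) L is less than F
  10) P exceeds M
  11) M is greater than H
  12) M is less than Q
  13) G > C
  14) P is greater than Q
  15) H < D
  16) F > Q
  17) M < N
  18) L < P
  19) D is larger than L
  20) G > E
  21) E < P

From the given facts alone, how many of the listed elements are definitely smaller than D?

4

From D the given relations immediately reach H, L.
From those, N — 3 in total.
From those, M — 4 in total.
Nothing else is reachable below D; 4 in all.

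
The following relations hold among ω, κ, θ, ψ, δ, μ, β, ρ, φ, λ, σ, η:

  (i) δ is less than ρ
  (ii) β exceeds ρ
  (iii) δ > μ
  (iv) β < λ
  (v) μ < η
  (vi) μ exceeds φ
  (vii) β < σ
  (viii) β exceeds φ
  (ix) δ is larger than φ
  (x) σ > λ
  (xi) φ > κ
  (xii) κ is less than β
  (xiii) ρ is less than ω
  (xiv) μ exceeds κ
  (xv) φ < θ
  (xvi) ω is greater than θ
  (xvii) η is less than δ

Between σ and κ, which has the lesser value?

κ

Link the given pairs in sequence: κ < φ; φ < μ; μ < δ; δ < ρ; ρ < β; β < λ; λ < σ.
Chaining these gives κ < φ < μ < δ < ρ < β < λ < σ.
So κ < σ; κ is the smaller of the two.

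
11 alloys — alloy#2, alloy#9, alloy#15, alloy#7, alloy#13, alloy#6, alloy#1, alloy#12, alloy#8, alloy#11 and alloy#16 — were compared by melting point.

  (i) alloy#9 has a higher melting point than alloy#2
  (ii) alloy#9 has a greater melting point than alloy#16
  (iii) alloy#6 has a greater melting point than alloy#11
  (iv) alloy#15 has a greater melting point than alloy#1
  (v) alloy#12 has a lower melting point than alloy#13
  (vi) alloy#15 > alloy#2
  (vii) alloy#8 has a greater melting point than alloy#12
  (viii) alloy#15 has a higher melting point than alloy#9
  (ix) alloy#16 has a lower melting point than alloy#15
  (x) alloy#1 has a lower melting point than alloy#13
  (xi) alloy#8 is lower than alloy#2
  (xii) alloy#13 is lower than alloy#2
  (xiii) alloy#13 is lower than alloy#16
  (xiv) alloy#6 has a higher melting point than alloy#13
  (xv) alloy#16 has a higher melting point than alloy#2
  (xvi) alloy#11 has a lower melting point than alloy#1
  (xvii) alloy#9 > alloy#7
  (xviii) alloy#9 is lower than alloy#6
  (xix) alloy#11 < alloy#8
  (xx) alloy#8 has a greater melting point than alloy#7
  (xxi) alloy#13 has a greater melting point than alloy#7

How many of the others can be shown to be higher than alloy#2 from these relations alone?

Directly above alloy#2: alloy#16, alloy#9, alloy#15.
One step further: alloy#6 (4 so far).
No other element is forced above alloy#2 by the given relations, so the count is 4.

4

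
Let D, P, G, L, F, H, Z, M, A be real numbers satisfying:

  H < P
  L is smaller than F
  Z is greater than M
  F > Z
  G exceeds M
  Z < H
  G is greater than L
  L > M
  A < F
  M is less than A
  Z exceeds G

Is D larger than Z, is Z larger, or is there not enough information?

Following every chain through D: nothing is chained to D.
Z is not reached, and no chain runs the other way from Z to D.
So the given relations leave the order of D and Z undetermined.

undetermined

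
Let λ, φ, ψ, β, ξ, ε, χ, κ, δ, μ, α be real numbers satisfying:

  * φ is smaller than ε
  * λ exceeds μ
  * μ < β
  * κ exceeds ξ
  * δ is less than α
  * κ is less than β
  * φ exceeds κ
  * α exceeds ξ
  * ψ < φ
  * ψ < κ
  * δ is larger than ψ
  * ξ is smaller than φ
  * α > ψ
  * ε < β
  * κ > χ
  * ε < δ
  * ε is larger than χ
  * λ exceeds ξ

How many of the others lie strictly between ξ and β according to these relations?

The relations place ξ below β. An element lies strictly between them when it is forced above ξ and also forced below β.
Above ξ: {κ, φ, ε, δ, λ, α}. Below β: {χ, ψ, κ, μ, φ, ε}.
Intersection: {κ, φ, ε} — 3.

3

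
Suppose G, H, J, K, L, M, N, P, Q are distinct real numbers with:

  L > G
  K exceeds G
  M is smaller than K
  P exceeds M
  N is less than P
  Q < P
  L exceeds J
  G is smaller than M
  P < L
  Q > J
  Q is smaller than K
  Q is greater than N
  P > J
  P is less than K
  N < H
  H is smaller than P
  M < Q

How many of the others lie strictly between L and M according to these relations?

2

Chaining upward from M reaches: Q, P, K.
Chaining downward from L reaches: G, J, N, Q, H, P.
Strictly between M and L are those in both lists: Q, P — 2 elements.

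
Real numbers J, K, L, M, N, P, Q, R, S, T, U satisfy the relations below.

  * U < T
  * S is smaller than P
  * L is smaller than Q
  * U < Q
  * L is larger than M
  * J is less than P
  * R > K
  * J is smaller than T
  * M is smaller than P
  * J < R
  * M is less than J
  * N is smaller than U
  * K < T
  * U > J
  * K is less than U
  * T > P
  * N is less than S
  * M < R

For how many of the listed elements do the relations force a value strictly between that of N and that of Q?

1

Chaining upward from N reaches: S, P, U, T.
Chaining downward from Q reaches: M, J, K, L, U.
Strictly between N and Q are those in both lists: U — 1 element.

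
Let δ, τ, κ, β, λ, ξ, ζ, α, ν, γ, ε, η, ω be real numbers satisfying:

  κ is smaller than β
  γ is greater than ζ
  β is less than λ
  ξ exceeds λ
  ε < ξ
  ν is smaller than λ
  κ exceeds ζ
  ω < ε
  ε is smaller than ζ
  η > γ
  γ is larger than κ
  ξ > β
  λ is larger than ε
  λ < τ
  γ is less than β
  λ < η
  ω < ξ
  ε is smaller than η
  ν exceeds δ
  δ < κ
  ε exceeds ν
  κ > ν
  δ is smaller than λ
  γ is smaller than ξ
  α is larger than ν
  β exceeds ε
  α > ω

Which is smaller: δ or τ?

δ < ν and ν < ε give δ < ε.
Then ε < ζ extends the chain to ζ.
Then ζ < κ extends the chain to κ.
With κ < γ: δ < ν < ε < ζ < κ < γ.
Then γ < β extends the chain to β.
Then β < λ extends the chain to λ.
Then λ < τ extends the chain to τ.
So δ < τ; δ is the smaller of the two.

δ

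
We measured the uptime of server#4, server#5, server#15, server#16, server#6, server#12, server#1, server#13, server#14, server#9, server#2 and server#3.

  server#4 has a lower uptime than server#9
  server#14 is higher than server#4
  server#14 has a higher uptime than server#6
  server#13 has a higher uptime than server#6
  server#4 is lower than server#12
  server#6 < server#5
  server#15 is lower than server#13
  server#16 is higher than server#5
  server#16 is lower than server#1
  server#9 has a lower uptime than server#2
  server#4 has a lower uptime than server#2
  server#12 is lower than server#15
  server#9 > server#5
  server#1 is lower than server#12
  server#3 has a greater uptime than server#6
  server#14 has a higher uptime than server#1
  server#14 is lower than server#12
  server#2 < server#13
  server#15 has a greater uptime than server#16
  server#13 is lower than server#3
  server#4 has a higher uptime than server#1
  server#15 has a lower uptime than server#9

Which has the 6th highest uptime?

The consecutive relations fix a unique order: server#6 < server#5 < server#16 < server#1 < server#4 < server#14 < server#12 < server#15 < server#9 < server#2 < server#13 < server#3.
Counting 6 from the largest end gives server#12.

server#12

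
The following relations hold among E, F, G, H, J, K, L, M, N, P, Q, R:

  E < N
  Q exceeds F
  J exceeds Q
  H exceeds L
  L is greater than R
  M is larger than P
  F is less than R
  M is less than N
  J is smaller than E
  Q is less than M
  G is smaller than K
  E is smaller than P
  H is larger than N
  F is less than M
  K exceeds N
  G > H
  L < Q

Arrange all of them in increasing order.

F < R < L < Q < J < E < P < M < N < H < G < K

Each adjacent pair is fixed by a given relation: F < R; R < L; L < Q; Q < J; J < E; E < P; P < M; M < N; N < H; H < G; G < K. Chaining them end to end gives the full order.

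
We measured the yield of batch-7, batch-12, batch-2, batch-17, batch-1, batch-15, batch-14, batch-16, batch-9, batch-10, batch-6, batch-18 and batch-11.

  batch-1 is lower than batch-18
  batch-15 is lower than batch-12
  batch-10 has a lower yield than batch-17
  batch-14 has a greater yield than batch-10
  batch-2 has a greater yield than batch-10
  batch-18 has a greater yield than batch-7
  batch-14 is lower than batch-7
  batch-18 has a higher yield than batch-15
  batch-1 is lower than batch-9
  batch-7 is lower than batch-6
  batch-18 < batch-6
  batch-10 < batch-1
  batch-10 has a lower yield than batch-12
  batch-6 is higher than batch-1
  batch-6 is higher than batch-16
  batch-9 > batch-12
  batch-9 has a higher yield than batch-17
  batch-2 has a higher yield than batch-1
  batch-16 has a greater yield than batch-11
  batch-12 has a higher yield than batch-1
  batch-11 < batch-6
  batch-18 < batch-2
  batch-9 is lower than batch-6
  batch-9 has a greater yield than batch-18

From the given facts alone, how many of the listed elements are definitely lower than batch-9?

From batch-9 the given relations immediately reach batch-17, batch-1, batch-18, batch-12.
From those, batch-10, batch-7, batch-15 — 7 in total.
From those, batch-14 — 8 in total.
No other element is forced below batch-9 by the given relations, so the count is 8.

8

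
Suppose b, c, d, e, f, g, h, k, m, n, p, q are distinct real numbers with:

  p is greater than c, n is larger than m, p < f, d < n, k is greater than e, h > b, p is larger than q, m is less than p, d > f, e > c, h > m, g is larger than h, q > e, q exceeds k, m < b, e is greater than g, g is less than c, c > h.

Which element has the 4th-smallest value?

g

Piecing the relations together gives one ordering: m < b < h < g < c < e < k < q < p < f < d < n.
Counting 4 from the smallest end gives g.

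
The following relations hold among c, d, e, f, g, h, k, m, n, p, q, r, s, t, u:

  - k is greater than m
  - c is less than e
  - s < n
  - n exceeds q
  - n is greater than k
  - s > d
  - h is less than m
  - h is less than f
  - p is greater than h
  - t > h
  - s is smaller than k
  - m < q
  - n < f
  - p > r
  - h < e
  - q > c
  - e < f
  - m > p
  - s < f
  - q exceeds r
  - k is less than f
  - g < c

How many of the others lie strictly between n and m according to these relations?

2

The relations place m below n. An element lies strictly between them when it is forced above m and also forced below n.
Above m: {k, q, f}. Below n: {h, d, s, g, c, r, p, k, q}.
Intersection: {k, q} — 2.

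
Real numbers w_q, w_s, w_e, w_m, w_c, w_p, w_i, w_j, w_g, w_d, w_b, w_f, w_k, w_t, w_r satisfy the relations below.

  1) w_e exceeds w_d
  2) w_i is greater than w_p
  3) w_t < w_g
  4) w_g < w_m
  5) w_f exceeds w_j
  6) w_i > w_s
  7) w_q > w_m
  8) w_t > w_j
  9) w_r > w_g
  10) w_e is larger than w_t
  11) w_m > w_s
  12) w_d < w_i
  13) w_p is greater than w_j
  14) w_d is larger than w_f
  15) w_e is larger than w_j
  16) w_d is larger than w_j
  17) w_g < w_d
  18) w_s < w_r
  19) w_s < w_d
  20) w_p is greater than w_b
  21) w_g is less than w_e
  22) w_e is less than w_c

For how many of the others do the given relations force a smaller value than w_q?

The elements the relations force below w_q are w_s, w_j, w_t, w_g, w_m — no chain reaches any other.
That is 5.

5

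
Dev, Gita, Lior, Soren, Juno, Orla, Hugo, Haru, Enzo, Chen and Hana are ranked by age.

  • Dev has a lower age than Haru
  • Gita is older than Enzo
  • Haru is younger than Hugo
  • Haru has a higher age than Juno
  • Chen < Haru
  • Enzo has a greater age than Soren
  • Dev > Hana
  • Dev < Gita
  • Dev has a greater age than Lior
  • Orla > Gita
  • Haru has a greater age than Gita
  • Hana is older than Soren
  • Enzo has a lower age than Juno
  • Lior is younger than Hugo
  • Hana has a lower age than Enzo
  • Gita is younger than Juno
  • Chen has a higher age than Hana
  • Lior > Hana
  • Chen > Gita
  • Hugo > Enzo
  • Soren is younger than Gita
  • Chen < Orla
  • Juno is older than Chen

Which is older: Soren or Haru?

Soren < Hana < Lior < Dev < Gita < Chen < Juno < Haru, by transitivity through Hana, Lior, Dev, Gita, Chen, Juno.
So Soren < Haru; Haru is the older of the two.

Haru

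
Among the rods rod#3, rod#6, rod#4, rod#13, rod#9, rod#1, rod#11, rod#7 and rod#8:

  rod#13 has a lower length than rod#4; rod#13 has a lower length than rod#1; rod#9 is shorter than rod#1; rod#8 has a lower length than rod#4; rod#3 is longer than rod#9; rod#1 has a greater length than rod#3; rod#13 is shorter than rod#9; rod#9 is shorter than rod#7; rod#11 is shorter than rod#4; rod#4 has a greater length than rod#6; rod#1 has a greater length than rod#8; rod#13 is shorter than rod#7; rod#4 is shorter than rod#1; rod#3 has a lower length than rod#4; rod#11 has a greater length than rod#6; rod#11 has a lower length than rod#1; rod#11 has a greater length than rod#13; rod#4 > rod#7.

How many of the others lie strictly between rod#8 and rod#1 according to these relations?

Chaining upward from rod#8 reaches: rod#4.
Chaining downward from rod#1 reaches: rod#6, rod#13, rod#9, rod#11, rod#7, rod#3, rod#4.
Strictly between rod#8 and rod#1 are those in both lists: rod#4 — 1 element.

1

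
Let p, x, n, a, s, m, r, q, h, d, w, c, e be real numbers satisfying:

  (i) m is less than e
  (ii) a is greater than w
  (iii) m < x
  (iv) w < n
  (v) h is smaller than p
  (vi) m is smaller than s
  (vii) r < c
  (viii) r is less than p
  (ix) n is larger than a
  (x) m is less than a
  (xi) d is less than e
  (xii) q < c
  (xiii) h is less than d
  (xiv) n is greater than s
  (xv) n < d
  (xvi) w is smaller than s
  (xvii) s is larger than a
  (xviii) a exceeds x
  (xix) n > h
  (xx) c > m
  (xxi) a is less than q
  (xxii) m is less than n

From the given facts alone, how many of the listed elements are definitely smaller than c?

The elements the relations force below c are m, x, w, a, r, q — no chain reaches any other.
That is 6.

6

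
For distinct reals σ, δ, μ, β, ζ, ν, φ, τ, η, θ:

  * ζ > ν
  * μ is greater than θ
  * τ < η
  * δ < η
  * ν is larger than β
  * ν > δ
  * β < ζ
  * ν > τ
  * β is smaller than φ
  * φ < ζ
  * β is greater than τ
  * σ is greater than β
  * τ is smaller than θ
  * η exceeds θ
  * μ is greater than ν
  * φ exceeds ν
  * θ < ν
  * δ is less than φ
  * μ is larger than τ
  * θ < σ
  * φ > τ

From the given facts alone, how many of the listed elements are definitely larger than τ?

8

Directly above τ: β, θ, η, ν, μ, φ.
One step further: σ, ζ (8 so far).
Nothing else is reachable above τ; 8 in all.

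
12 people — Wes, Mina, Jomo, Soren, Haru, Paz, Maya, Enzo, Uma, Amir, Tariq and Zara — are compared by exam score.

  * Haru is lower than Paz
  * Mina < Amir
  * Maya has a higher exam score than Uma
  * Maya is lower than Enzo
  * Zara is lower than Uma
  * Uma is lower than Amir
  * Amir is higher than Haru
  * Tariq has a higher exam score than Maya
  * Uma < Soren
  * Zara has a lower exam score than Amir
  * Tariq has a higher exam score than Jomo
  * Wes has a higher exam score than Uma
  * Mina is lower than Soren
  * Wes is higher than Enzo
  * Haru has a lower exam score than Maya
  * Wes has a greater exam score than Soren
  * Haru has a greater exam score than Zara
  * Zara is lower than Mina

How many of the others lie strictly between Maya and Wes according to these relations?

Chaining upward from Maya reaches: Enzo, Tariq.
Chaining downward from Wes reaches: Zara, Haru, Uma, Mina, Soren, Enzo.
Strictly between Maya and Wes are those in both lists: Enzo — 1 element.

1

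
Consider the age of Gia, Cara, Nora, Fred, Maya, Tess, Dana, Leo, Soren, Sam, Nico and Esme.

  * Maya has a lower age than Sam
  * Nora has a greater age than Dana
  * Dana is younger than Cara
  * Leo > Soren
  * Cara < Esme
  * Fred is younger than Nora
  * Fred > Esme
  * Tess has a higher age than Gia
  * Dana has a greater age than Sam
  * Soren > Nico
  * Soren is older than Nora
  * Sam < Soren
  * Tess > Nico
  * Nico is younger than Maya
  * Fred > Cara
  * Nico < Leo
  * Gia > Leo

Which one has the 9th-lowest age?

Soren

Chaining the given pairs: Nico < Maya < Sam < Dana < Cara < Esme < Fred < Nora < Soren < Leo < Gia < Tess.
Counting 9 from the smallest end gives Soren.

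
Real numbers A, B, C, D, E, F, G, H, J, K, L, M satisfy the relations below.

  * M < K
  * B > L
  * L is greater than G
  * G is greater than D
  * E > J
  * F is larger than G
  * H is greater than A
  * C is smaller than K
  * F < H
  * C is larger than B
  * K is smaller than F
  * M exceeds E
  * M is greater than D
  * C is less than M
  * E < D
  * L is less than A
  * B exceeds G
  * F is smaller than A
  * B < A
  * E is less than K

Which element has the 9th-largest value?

Chaining the given pairs: J < E < D < G < L < B < C < M < K < F < A < H.
Counting 9 from the largest end gives G.

G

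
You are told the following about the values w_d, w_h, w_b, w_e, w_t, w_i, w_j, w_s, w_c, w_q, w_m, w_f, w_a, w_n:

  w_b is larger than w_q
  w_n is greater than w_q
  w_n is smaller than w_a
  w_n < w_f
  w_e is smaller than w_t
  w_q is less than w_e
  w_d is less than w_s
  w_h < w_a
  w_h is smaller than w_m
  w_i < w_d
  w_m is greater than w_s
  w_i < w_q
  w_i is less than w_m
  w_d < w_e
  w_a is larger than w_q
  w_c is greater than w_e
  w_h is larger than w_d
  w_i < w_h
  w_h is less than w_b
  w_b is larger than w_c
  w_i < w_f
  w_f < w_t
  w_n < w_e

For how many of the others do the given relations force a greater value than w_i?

The elements the relations force above w_i are w_q, w_n, w_d, w_e, w_h, w_c, w_f, w_s, w_a, w_m, w_b, w_t — no chain reaches any other.
That is 12.

12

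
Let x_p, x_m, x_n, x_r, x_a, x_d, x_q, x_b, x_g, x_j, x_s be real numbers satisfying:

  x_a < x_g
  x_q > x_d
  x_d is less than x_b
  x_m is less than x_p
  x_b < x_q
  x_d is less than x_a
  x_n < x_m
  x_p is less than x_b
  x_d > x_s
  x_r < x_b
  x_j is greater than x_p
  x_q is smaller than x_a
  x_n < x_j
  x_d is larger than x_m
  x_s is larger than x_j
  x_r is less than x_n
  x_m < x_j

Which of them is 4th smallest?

x_p

Chaining the given pairs: x_r < x_n < x_m < x_p < x_j < x_s < x_d < x_b < x_q < x_a < x_g.
The 4th smallest is x_p.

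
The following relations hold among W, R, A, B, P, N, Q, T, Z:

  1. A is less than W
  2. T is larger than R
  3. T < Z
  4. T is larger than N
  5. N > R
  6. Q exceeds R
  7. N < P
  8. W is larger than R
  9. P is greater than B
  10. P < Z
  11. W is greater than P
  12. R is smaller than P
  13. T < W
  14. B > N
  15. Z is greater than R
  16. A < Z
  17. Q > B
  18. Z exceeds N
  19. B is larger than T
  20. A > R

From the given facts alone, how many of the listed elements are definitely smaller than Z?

6

The elements the relations force below Z are R, N, A, T, B, P — no chain reaches any other.
That is 6.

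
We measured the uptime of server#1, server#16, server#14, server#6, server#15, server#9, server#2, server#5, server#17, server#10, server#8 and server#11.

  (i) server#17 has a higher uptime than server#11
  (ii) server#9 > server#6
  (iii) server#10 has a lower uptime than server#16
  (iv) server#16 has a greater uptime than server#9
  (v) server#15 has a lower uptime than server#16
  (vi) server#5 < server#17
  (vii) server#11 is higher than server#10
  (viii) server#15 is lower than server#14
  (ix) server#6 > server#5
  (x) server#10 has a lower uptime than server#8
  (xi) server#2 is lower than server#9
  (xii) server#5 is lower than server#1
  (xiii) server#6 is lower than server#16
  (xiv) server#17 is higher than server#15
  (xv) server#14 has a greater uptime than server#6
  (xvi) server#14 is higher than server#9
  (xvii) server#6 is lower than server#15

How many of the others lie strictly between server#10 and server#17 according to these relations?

1

Chaining upward from server#10 reaches: server#11, server#8, server#16.
Chaining downward from server#17 reaches: server#5, server#11, server#6, server#15.
Strictly between server#10 and server#17 are those in both lists: server#11 — 1 element.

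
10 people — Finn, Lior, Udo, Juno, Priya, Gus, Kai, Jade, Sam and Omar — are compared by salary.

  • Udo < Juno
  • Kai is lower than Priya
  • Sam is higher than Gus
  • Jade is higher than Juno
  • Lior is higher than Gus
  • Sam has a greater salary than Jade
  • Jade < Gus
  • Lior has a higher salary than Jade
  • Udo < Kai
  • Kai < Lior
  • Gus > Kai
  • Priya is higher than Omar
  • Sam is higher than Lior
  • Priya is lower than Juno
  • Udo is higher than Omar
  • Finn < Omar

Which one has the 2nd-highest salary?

The consecutive relations fix a unique order: Finn < Omar < Udo < Kai < Priya < Juno < Jade < Gus < Lior < Sam.
The 2nd largest is Lior.

Lior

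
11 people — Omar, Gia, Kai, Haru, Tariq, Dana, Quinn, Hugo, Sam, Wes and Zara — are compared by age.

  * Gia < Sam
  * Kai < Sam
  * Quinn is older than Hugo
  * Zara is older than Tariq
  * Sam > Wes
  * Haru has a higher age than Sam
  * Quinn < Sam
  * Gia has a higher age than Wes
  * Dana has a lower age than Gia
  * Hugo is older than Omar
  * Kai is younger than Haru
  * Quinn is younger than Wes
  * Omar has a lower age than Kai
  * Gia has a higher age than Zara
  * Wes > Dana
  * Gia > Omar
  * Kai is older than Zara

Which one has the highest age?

Haru

Chaining downward from Haru: directly below it, Kai, Sam; then Zara, Omar, Quinn, Wes, Gia; then Tariq, Hugo, Dana.
That covers every other element, and nothing is given above Haru, so Haru is the highest age.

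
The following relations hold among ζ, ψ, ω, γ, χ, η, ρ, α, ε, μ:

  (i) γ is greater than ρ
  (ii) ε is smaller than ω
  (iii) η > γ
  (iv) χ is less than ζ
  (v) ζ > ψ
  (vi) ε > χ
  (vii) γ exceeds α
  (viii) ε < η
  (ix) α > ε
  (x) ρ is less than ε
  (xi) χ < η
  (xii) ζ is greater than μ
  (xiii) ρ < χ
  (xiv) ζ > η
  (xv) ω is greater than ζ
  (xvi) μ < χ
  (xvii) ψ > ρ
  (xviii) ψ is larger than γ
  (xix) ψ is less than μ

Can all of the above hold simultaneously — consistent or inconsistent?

Chaining the given relations yields ψ < μ < χ < ε < α < γ, so ψ < γ. But one relation states γ < ψ. These cannot both hold.

inconsistent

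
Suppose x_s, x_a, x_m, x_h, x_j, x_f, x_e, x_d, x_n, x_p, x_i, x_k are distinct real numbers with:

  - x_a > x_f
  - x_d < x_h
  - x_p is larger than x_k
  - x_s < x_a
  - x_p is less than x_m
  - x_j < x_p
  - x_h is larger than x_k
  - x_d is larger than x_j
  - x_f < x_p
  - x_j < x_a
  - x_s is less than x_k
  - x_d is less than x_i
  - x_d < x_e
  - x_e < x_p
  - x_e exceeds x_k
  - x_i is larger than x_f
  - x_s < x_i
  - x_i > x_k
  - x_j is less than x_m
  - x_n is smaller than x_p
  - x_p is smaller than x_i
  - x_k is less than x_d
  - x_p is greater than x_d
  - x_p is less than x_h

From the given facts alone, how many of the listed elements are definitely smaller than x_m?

8

From x_m the given relations immediately reach x_j, x_p.
From those, x_k, x_d, x_n, x_f, x_e — 7 in total.
From those, x_s — 8 in total.
Nothing else is reachable below x_m; 8 in all.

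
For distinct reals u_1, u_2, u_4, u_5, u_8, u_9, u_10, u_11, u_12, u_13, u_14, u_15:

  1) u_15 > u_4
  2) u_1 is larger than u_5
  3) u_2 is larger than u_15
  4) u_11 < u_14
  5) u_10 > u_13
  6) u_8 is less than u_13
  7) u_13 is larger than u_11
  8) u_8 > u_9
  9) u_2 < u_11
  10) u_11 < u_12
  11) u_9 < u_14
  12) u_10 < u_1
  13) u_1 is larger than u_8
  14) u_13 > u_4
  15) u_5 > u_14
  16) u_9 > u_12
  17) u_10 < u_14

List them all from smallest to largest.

u_4 < u_15 < u_2 < u_11 < u_12 < u_9 < u_8 < u_13 < u_10 < u_14 < u_5 < u_1

Each adjacent pair is fixed by a given relation: u_4 < u_15; u_15 < u_2; u_2 < u_11; u_11 < u_12; u_12 < u_9; u_9 < u_8; u_8 < u_13; u_13 < u_10; u_10 < u_14; u_14 < u_5; u_5 < u_1. Chaining them end to end gives the full order.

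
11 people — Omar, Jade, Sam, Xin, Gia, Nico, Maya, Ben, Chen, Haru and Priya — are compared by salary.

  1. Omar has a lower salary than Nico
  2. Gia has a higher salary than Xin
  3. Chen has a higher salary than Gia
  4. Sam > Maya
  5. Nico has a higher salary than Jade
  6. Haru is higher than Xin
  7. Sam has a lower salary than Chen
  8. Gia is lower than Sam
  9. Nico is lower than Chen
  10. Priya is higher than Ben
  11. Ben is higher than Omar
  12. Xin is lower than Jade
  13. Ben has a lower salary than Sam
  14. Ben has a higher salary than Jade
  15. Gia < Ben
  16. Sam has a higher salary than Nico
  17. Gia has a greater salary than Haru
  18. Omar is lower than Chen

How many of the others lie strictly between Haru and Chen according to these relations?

3

Chaining upward from Haru reaches: Gia, Ben, Sam, Priya.
Chaining downward from Chen reaches: Xin, Maya, Gia, Jade, Omar, Ben, Nico, Sam.
Strictly between Haru and Chen are those in both lists: Gia, Ben, Sam — 3 elements.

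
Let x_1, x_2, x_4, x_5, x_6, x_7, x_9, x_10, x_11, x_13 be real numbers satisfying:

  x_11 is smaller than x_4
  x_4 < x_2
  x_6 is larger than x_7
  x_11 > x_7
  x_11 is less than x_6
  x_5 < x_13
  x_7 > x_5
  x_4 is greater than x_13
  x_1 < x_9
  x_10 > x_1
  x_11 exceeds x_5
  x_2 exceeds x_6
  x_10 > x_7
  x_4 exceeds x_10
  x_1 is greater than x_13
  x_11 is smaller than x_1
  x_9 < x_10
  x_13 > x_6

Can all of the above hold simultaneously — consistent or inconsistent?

Every relation is compatible with x_5 < x_7 < x_11 < x_6 < x_13 < x_1 < x_9 < x_10 < x_4 < x_2; the set is consistent.

consistent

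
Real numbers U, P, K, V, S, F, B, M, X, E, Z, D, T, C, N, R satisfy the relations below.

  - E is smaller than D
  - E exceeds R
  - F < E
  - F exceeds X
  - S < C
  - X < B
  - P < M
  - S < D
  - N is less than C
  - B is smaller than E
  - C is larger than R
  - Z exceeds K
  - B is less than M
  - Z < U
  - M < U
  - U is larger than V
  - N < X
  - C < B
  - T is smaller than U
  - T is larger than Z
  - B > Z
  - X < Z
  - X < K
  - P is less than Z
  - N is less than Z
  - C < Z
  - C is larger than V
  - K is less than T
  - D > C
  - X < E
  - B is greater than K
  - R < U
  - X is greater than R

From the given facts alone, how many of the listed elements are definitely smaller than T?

9

The elements the relations force below T are R, N, X, K, V, P, S, C, Z — no chain reaches any other.
That is 9.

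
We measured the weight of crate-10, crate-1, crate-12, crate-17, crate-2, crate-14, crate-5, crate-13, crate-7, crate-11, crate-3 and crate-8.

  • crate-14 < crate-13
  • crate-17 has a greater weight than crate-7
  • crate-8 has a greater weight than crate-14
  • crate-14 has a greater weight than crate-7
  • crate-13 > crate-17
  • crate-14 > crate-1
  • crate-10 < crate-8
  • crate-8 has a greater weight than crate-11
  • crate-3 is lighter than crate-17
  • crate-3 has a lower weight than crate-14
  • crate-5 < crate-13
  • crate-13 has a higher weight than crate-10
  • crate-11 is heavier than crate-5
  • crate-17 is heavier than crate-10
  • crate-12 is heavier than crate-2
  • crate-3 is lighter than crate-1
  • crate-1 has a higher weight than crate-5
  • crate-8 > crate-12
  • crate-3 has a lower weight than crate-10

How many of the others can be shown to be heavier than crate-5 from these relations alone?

Directly above crate-5: crate-1, crate-11, crate-13.
One step further: crate-14, crate-8 (5 so far).
Nothing else is reachable above crate-5; 5 in all.

5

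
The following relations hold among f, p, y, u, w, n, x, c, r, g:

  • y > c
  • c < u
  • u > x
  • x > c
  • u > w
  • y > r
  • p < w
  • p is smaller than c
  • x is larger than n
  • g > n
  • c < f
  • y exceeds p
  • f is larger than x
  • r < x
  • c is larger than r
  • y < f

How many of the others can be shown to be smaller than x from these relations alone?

Directly below x: r, n, c.
One step further: p (4 so far).
Nothing else is reachable below x; 4 in all.

4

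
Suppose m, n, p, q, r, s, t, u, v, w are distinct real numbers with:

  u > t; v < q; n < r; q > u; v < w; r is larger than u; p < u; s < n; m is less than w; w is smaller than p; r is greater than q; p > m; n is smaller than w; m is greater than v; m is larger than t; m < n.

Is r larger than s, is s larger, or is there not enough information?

r

s < n and n < w give s < w.
Then w < p extends the chain to p.
With p < u: s < n < w < p < u.
With u < q: s < n < w < p < u < q.
With q < r: s < n < w < p < u < q < r.
So r is larger.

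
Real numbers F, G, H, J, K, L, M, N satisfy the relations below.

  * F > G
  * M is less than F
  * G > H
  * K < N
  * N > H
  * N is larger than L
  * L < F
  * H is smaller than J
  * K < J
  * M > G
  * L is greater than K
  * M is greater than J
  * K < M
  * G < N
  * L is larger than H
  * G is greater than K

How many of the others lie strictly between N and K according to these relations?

Chaining upward from K reaches: G, L, J, M, F.
Chaining downward from N reaches: H, G, L.
Strictly between K and N are those in both lists: G, L — 2 elements.

2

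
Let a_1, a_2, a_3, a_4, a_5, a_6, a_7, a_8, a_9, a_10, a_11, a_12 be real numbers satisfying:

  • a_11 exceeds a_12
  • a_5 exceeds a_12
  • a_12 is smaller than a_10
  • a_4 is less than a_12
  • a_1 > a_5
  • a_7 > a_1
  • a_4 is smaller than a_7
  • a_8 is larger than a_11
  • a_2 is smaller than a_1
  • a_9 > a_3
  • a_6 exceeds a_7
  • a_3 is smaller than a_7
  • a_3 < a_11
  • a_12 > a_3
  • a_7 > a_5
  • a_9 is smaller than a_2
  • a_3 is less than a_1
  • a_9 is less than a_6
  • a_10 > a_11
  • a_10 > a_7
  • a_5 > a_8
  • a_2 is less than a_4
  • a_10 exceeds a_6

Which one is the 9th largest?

a_4

Chaining the given pairs: a_3 < a_9 < a_2 < a_4 < a_12 < a_11 < a_8 < a_5 < a_1 < a_7 < a_6 < a_10.
The 9th largest is a_4.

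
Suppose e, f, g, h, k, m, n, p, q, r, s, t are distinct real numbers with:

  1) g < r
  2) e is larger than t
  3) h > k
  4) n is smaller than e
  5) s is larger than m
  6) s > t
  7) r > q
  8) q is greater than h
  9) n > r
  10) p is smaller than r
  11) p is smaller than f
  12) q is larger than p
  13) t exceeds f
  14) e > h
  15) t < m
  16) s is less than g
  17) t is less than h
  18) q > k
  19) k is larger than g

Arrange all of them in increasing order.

Each adjacent pair is fixed by a given relation: p < f; f < t; t < m; m < s; s < g; g < k; k < h; h < q; q < r; r < n; n < e. Chaining them end to end gives the full order.

p < f < t < m < s < g < k < h < q < r < n < e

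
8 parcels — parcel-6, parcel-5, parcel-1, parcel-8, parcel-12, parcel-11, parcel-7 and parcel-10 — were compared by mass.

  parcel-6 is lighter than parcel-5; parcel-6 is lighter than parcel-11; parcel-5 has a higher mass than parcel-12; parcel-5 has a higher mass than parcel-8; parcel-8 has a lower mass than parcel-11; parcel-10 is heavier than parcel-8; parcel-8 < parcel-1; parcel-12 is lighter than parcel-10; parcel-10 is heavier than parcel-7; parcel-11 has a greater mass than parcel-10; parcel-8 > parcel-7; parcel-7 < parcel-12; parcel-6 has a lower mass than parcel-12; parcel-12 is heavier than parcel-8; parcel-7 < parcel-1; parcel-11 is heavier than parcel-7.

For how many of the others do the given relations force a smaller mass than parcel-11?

5

From parcel-11 the given relations immediately reach parcel-7, parcel-6, parcel-8, parcel-10.
From those, parcel-12 — 5 in total.
Nothing else is reachable below parcel-11; 5 in all.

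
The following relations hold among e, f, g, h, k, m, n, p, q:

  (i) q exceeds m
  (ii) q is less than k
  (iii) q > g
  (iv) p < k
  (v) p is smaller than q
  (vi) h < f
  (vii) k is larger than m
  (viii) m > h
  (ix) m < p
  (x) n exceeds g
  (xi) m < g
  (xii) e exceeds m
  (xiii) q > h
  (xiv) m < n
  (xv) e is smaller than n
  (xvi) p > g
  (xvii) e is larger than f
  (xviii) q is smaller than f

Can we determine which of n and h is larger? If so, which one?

Link the given pairs in sequence: h < m; m < g; g < p; p < q; q < f; f < e; e < n.
Together: h < m < g < p < q < f < e < n.
So n is larger.

n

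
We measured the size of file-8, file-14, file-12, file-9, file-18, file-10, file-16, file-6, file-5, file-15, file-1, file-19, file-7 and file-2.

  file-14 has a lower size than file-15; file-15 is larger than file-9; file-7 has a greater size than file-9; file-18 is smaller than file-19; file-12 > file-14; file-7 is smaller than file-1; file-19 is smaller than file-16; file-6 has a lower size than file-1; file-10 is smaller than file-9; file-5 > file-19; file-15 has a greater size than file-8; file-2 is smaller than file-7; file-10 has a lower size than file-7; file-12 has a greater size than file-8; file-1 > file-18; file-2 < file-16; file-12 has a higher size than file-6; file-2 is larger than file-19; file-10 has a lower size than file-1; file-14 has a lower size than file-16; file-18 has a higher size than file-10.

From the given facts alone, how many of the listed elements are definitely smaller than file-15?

4

Directly below file-15: file-14, file-9, file-8.
One step further: file-10 (4 so far).
Nothing else is reachable below file-15; 4 in all.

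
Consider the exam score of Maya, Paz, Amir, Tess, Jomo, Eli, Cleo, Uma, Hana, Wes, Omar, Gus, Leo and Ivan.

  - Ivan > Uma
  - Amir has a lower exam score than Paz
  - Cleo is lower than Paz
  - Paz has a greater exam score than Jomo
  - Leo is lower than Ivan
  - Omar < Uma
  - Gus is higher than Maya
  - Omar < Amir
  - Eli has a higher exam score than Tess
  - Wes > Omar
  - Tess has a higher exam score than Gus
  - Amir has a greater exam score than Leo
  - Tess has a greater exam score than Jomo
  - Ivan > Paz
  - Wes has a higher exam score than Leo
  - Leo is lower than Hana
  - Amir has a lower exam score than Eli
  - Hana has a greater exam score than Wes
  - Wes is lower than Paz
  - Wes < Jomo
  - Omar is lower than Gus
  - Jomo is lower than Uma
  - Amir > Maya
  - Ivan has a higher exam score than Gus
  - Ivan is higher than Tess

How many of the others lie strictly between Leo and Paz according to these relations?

The relations place Leo below Paz. An element lies strictly between them when it is forced above Leo and also forced below Paz.
Above Leo: {Wes, Amir, Hana, Jomo, Tess, Uma, Ivan, Eli}. Below Paz: {Maya, Omar, Wes, Amir, Cleo, Jomo}.
Intersection: {Wes, Amir, Jomo} — 3.

3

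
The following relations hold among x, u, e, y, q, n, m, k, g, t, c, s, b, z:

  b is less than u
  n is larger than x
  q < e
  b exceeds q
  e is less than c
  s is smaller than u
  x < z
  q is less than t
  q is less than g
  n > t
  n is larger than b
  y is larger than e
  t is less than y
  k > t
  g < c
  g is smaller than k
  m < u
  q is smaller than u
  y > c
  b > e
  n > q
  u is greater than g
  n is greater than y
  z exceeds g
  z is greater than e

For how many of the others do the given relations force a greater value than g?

From g the given relations immediately reach c, k, u, z.
From those, y — 5 in total.
From those, n — 6 in total.
No other element is forced above g by the given relations, so the count is 6.

6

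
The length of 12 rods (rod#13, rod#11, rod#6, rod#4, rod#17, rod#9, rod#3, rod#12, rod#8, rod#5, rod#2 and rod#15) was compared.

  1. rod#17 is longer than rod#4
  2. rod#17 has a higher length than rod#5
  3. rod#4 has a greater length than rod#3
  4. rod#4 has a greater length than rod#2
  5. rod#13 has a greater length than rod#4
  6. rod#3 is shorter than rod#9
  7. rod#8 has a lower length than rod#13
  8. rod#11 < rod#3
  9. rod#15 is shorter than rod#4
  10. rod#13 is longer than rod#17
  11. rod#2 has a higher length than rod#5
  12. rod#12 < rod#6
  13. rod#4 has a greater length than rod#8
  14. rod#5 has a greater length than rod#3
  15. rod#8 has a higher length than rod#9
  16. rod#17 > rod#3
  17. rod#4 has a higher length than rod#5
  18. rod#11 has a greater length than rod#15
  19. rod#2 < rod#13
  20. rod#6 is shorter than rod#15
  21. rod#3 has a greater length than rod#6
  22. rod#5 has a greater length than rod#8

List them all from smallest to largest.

Each adjacent pair is fixed by a given relation: rod#12 < rod#6; rod#6 < rod#15; rod#15 < rod#11; rod#11 < rod#3; rod#3 < rod#9; rod#9 < rod#8; rod#8 < rod#5; rod#5 < rod#2; rod#2 < rod#4; rod#4 < rod#17; rod#17 < rod#13. Chaining them end to end gives the full order.

rod#12 < rod#6 < rod#15 < rod#11 < rod#3 < rod#9 < rod#8 < rod#5 < rod#2 < rod#4 < rod#17 < rod#13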